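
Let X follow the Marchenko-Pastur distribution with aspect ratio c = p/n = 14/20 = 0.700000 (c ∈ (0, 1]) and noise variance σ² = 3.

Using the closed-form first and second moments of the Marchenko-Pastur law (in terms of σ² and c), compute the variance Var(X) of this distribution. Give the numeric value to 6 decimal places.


Recall the MP moments m_1 = E[X] = σ² and m_2 = E[X²] = σ⁴ (1 + c).
m_1 = E[X] = σ² = 3, so m_1² = 9.
m_2 = E[X²] = σ⁴ (1 + c) = 9 · (1 + 0.700000) = 9 · 1.700000 = 15.300000.
(Note m_2 − m_1² simplifies to c · σ⁴ = 0.700000 · 9.)

Var(X) = m_2 − m_1² = 15.300000 − 9 = 6.300000.


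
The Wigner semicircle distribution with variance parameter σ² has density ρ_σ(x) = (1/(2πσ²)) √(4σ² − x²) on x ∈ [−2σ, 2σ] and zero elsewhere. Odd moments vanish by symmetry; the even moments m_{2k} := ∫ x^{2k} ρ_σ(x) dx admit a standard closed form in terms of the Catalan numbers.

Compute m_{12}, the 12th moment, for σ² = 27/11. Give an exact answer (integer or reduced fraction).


By the scaled semicircle moment identity, m_{2k} = σ^{2k} · C_k with k = 6.
C_6 = (1/(k+1)) · C(2k, k) = (1/7) · C(12, 6) = (1/7) · 924 = 132.
σ^{2k} = (σ²)^k = (27/11)^6 = 387420489/1771561.

Therefore m_{12} = σ^{12} · C_6 = (387420489/1771561) · 132 = 4649045868/161051.


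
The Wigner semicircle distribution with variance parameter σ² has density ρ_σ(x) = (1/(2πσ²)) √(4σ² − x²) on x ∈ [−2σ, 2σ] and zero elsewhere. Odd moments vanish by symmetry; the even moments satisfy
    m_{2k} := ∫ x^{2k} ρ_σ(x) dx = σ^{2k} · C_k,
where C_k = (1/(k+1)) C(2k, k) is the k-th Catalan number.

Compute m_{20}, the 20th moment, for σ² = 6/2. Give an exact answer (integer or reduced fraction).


By the scaled semicircle moment identity, m_{2k} = σ^{2k} · C_k with k = 10.
C_10 = (1/(k+1)) · C(2k, k) = (1/11) · C(20, 10) = (1/11) · 184756 = 16796.
σ^{2k} = (σ²)^k = (6/2)^10 = 59049.

Therefore m_{20} = σ^{20} · C_10 = 59049 · 16796 = 991787004.


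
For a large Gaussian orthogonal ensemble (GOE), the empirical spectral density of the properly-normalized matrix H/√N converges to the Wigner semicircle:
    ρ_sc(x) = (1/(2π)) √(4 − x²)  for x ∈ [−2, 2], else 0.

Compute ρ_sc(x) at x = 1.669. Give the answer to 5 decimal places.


ρ_sc(x) = (1/(2π)) √(4 − x²). With x = 1.669:
  4 − x² = 4 − (1.669)² = 4 − 2.785561 = 1.214439.
  √(4 − x²) = 1.102016.
  1/(2π) = 0.159155.
  ρ_sc(1.669) = 0.159155 · 1.102016 = 0.175391.

Rounded to 5 decimal places: ρ_sc(1.669) ≈ 0.17539.


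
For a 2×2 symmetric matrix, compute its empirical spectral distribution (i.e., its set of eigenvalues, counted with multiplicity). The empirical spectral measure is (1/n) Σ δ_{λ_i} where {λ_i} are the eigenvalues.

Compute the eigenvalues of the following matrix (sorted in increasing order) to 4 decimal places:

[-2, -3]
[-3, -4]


Since M is real symmetric, both eigenvalues are real; they are the roots of det(λI − M) = λ² − (tr M) λ + det M.
tr M = -2 + (-4) = -6.
det M = (-2)·(-4) − (-3)² = 8 − 9 = -1.
Characteristic polynomial: λ² + 6λ − 1 = 0.
Discriminant Δ = (tr M)² − 4·det M = 36 − (-4) = 40; √Δ = 6.324555.
λ = (tr M ± √Δ)/2 = (-6 ± 6.324555)/2, giving (tr M − √Δ)/2 = -6.1623 and (tr M + √Δ)/2 = 0.1623.

Eigenvalues sorted in increasing order: [-6.1623, 0.1623].


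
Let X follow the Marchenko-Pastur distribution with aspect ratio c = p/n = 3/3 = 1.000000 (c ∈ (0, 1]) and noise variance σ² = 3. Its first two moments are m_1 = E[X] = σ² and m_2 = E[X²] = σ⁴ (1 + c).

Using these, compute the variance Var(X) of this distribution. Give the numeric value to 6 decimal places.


m_1 = E[X] = σ² = 3, so m_1² = 9.
m_2 = E[X²] = σ⁴ (1 + c) = 9 · (1 + 1.000000) = 9 · 2.000000 = 18.000000.
(Note m_2 − m_1² simplifies to c · σ⁴ = 1.000000 · 9.)

Var(X) = m_2 − m_1² = 18.000000 − 9 = 9.000000.


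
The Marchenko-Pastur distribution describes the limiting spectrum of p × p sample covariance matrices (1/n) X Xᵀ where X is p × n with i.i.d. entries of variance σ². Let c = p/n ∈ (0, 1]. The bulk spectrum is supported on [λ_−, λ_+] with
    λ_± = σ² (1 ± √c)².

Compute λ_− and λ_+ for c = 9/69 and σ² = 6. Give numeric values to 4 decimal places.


c = 9/69 = 0.130435; √c = 0.361158.
λ_− = σ² (1 − √c)² = 6 · (1 − 0.361158)² = 6 · (0.638842)² = 2.448718.
λ_+ = σ² (1 + √c)² = 6 · (1 + 0.361158)² = 6 · (1.361158)² = 11.116499.

Rounded to 4 decimal places: λ_− ≈ 2.4487, λ_+ ≈ 11.1165.


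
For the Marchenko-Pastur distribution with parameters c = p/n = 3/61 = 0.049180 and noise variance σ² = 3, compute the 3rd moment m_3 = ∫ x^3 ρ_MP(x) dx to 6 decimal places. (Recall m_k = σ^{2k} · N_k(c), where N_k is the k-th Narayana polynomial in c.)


E[X³] = σ⁶ (1 + 3c + c²) (third MP moment). With σ² = 3 (so σ⁶ = 27) and c = 3/61 = 0.049180: E[X³] = 27 · (1 + 3·0.049180 + (0.049180)²) = 27 · 1.149960.

So E[X^3] = 31.048912.


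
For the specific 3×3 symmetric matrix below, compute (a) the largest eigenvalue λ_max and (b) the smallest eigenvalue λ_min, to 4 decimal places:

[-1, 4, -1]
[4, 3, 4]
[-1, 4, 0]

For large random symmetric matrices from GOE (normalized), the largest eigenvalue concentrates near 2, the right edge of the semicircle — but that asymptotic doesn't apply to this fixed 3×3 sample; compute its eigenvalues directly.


Since M is real symmetric, all three eigenvalues are real; they are the roots of det(λI − M) = λ³ − (tr M) λ² + s λ − det M, where s is the sum of the principal 2×2 minors.
tr M = -1 + 3 + 0 = 2.
s = ((-1)·3 − 4²) + ((-1)·0 − (-1)²) + (3·0 − 4²) = -19 + (-1) + (-16) = -36.
det M (expand along row 1) = (-1)·(-16) − 4·4 + (-1)·19 = -19.
Characteristic polynomial: λ³ − 2λ² − 36λ + 19 = 0.
Substitute λ = y + (tr M)/3 = y + 0.666667 to remove the quadratic term: y³ + p·y + q = 0 with p = s − (tr M)²/3 = -37.333333 and q = −2(tr M)³/27 + (tr M)·s/3 − det M = -5.592593.
Three real roots ⇒ use the trigonometric (Viète) form: r = 2√(−p/3) = 7.055337, φ = arccos(3q/(p·r)) = arccos(0.063697) = 1.507056 rad.
y_k = r·cos(φ/3 − 2πk/3) for k = 0, 1, 2 gives y = 6.183668, -0.149892, -6.033776.
λ_k = y_k + 0.666667 gives λ = 6.8503, 0.5168, -5.3671 (check: the sum is 2.0000 = tr M).

Hence λ_max = 6.8503 and λ_min = -5.3671.


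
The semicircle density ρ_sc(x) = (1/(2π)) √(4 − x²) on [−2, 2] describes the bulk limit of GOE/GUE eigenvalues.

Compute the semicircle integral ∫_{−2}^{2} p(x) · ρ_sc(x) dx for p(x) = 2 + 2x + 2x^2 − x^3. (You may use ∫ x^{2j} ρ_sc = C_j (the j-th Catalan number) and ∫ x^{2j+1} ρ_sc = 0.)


Write p(x) = Σ a_i x^i, split into monomials and integrate each against ρ_sc separately.
Using ∫ x^{2j} ρ_sc = C_j = (1/(j+1)) C(2j, j) (Catalan numbers) and ∫ x^{2j+1} ρ_sc = 0 (odd monomials vanish by symmetry):
  i = 0 (even): a_0 · C_{0} = 2 · 1 = 2
  i = 1 (odd): ∫ x^1 ρ_sc = 0 (vanishes)
  i = 2 (even): a_2 · C_{1} = 2 · 1 = 2
  i = 3 (odd): ∫ x^3 ρ_sc = 0 (vanishes)

Summing the contributions: ∫_{−2}^{2} p(x) ρ_sc(x) dx = 2 + 2 = 4.


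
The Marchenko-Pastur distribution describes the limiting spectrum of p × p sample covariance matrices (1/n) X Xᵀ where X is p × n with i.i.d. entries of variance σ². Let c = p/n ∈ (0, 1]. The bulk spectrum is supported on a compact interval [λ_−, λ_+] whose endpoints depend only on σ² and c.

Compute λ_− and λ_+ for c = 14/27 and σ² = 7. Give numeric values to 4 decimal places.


c = 14/27 = 0.518519; √c = 0.720082.
λ_− = σ² (1 − √c)² = 7 · (1 − 0.720082)² = 7 · (0.279918)² = 0.548477.
λ_+ = σ² (1 + √c)² = 7 · (1 + 0.720082)² = 7 · (1.720082)² = 20.710782.

Rounded to 4 decimal places: λ_− ≈ 0.5485, λ_+ ≈ 20.7108.


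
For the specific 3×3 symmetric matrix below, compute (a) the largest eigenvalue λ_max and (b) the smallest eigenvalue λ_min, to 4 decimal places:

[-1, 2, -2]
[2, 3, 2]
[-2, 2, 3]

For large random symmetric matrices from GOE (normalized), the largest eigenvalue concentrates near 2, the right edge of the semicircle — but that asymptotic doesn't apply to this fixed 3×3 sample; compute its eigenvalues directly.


Since M is real symmetric, all three eigenvalues are real; they are the roots of det(λI − M) = λ³ − (tr M) λ² + s λ − det M, where s is the sum of the principal 2×2 minors.
tr M = -1 + 3 + 3 = 5.
s = ((-1)·3 − 2²) + ((-1)·3 − (-2)²) + (3·3 − 2²) = -7 + (-7) + 5 = -9.
det M (expand along row 1) = (-1)·5 − 2·10 + (-2)·10 = -45.
Characteristic polynomial: λ³ − 5λ² − 9λ + 45 = 0.
Substitute λ = y + (tr M)/3 = y + 1.666667 to remove the quadratic term: y³ + p·y + q = 0 with p = s − (tr M)²/3 = -17.333333 and q = −2(tr M)³/27 + (tr M)·s/3 − det M = 20.740741.
Three real roots ⇒ use the trigonometric (Viète) form: r = 2√(−p/3) = 4.807402, φ = arccos(3q/(p·r)) = arccos(-0.746712) = 2.413901 rad.
y_k = r·cos(φ/3 − 2πk/3) for k = 0, 1, 2 gives y = 3.333333, 1.333333, -4.666667.
λ_k = y_k + 1.666667 gives λ = 5.0000, 3.0000, -3.0000 (check: the sum is 5.0000 = tr M).

Hence λ_max = 5.0000 and λ_min = -3.0000.


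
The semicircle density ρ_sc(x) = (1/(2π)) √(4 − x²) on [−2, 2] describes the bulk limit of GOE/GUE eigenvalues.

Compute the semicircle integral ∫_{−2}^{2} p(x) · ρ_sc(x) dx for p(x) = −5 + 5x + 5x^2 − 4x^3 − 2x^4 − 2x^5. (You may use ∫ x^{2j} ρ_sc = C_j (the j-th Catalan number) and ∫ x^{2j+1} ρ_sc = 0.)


Write p(x) = Σ a_i x^i, split into monomials and integrate each against ρ_sc separately.
Using ∫ x^{2j} ρ_sc = C_j = (1/(j+1)) C(2j, j) (Catalan numbers) and ∫ x^{2j+1} ρ_sc = 0 (odd monomials vanish by symmetry):
  i = 0 (even): a_0 · C_{0} = -5 · 1 = -5
  i = 1 (odd): ∫ x^1 ρ_sc = 0 (vanishes)
  i = 2 (even): a_2 · C_{1} = 5 · 1 = 5
  i = 3 (odd): ∫ x^3 ρ_sc = 0 (vanishes)
  i = 4 (even): a_4 · C_{2} = -2 · 2 = -4
  i = 5 (odd): ∫ x^5 ρ_sc = 0 (vanishes)

Summing the contributions: ∫_{−2}^{2} p(x) ρ_sc(x) dx = (-5) + 5 + (-4) = -4.


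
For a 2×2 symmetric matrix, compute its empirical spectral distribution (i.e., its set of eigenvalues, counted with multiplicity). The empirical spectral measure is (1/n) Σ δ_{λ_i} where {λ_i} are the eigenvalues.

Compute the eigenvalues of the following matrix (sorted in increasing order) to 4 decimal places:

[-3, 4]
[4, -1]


Since M is real symmetric, both eigenvalues are real; they are the roots of det(λI − M) = λ² − (tr M) λ + det M.
tr M = -3 + (-1) = -4.
det M = (-3)·(-1) − 4² = 3 − 16 = -13.
Characteristic polynomial: λ² + 4λ − 13 = 0.
Discriminant Δ = (tr M)² − 4·det M = 16 − (-52) = 68; √Δ = 8.246211.
λ = (tr M ± √Δ)/2 = (-4 ± 8.246211)/2, giving (tr M − √Δ)/2 = -6.1231 and (tr M + √Δ)/2 = 2.1231.

Eigenvalues sorted in increasing order: [-6.1231, 2.1231].


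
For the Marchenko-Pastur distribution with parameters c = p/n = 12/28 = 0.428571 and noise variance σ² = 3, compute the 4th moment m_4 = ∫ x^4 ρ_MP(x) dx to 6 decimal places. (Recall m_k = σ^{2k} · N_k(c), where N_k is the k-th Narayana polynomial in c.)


E[X⁴] = σ⁸ (1 + 6c + 6c² + c³) (fourth MP moment). With σ² = 3 (so σ⁸ = 81) and c = 12/28 = 0.428571: E[X⁴] = 81 · (1 + 6·0.428571 + 6·(0.428571)² + (0.428571)³) = 81 · 4.752187.

So E[X^4] = 384.927114.


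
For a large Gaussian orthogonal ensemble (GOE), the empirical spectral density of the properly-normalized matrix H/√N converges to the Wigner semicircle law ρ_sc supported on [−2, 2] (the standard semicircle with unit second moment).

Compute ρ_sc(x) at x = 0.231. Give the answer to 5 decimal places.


ρ_sc(x) = (1/(2π)) √(4 − x²). With x = 0.231:
  4 − x² = 4 − (0.231)² = 4 − 0.053361 = 3.946639.
  √(4 − x²) = 1.986615.
  1/(2π) = 0.159155.
  ρ_sc(0.231) = 0.159155 · 1.986615 = 0.316180.

Rounded to 5 decimal places: ρ_sc(0.231) ≈ 0.31618.


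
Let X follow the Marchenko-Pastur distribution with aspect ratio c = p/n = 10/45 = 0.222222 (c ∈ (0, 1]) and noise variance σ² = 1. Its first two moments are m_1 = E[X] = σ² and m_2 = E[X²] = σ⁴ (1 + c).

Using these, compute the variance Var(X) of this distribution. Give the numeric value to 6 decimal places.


m_1 = E[X] = σ² = 1, so m_1² = 1.
m_2 = E[X²] = σ⁴ (1 + c) = 1 · (1 + 0.222222) = 1 · 1.222222 = 1.222222.
(Note m_2 − m_1² simplifies to c · σ⁴ = 0.222222 · 1.)

Var(X) = m_2 − m_1² = 1.222222 − 1 = 0.222222.


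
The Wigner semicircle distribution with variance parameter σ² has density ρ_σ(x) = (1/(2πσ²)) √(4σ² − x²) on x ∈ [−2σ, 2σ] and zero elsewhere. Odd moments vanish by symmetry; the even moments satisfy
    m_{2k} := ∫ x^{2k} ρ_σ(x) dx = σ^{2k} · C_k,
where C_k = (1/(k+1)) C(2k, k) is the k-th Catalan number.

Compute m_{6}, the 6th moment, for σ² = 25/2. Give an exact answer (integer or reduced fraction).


By the scaled semicircle moment identity, m_{2k} = σ^{2k} · C_k with k = 3.
C_3 = (1/(k+1)) · C(2k, k) = (1/4) · C(6, 3) = (1/4) · 20 = 5.
σ^{2k} = (σ²)^k = (25/2)^3 = 15625/8.

Therefore m_{6} = σ^{6} · C_3 = (15625/8) · 5 = 78125/8.


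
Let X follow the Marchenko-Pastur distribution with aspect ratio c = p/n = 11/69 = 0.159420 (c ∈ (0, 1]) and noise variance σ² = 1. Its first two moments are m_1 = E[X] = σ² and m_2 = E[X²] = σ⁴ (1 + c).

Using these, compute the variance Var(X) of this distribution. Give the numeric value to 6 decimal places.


m_1 = E[X] = σ² = 1, so m_1² = 1.
m_2 = E[X²] = σ⁴ (1 + c) = 1 · (1 + 0.159420) = 1 · 1.159420 = 1.159420.
(Note m_2 − m_1² simplifies to c · σ⁴ = 0.159420 · 1.)

Var(X) = m_2 − m_1² = 1.159420 − 1 = 0.159420.


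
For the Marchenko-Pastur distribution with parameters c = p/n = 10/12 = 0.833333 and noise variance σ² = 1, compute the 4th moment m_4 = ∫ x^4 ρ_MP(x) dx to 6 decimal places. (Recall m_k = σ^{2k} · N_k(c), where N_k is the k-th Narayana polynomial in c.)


E[X⁴] = σ⁸ (1 + 6c + 6c² + c³) (fourth MP moment). With σ² = 1 (so σ⁸ = 1) and c = 10/12 = 0.833333: E[X⁴] = 1 · (1 + 6·0.833333 + 6·(0.833333)² + (0.833333)³) = 1 · 10.745370.

So E[X^4] = 10.745370.


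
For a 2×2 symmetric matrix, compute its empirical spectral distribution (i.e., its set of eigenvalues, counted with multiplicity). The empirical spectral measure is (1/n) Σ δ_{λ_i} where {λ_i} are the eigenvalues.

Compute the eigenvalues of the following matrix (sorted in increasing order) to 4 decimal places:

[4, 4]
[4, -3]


Since M is real symmetric, both eigenvalues are real; they are the roots of det(λI − M) = λ² − (tr M) λ + det M.
tr M = 4 + (-3) = 1.
det M = 4·(-3) − 4² = -12 − 16 = -28.
Characteristic polynomial: λ² − λ − 28 = 0.
Discriminant Δ = (tr M)² − 4·det M = 1 − (-112) = 113; √Δ = 10.630146.
λ = (tr M ± √Δ)/2 = (1 ± 10.630146)/2, giving (tr M − √Δ)/2 = -4.8151 and (tr M + √Δ)/2 = 5.8151.

Eigenvalues sorted in increasing order: [-4.8151, 5.8151].


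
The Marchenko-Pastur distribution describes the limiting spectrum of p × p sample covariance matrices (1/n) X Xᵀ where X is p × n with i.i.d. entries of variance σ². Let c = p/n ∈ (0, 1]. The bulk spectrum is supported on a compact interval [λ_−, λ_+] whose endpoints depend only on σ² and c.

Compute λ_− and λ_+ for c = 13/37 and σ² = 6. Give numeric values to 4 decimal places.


c = 13/37 = 0.351351; √c = 0.592749.
λ_− = σ² (1 − √c)² = 6 · (1 − 0.592749)² = 6 · (0.407251)² = 0.995120.
λ_+ = σ² (1 + √c)² = 6 · (1 + 0.592749)² = 6 · (1.592749)² = 15.221096.

Rounded to 4 decimal places: λ_− ≈ 0.9951, λ_+ ≈ 15.2211.


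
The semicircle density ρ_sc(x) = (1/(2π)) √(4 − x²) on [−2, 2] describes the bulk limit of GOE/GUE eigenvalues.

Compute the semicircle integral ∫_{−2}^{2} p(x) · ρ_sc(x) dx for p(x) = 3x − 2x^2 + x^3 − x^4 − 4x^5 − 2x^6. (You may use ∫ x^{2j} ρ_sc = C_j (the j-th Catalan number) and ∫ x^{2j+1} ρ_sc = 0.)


Write p(x) = Σ a_i x^i, split into monomials and integrate each against ρ_sc separately.
Using ∫ x^{2j} ρ_sc = C_j = (1/(j+1)) C(2j, j) (Catalan numbers) and ∫ x^{2j+1} ρ_sc = 0 (odd monomials vanish by symmetry):
  i = 1 (odd): ∫ x^1 ρ_sc = 0 (vanishes)
  i = 2 (even): a_2 · C_{1} = -2 · 1 = -2
  i = 3 (odd): ∫ x^3 ρ_sc = 0 (vanishes)
  i = 4 (even): a_4 · C_{2} = -1 · 2 = -2
  i = 5 (odd): ∫ x^5 ρ_sc = 0 (vanishes)
  i = 6 (even): a_6 · C_{3} = -2 · 5 = -10

Summing the contributions: ∫_{−2}^{2} p(x) ρ_sc(x) dx = (-2) + (-2) + (-10) = -14.


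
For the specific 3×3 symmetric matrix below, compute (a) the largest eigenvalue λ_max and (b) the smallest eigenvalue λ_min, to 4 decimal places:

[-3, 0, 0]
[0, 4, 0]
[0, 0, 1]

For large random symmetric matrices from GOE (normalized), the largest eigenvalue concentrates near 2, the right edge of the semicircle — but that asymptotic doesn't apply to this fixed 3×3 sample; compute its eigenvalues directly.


Since M is real symmetric, all three eigenvalues are real; they are the roots of det(λI − M) = λ³ − (tr M) λ² + s λ − det M, where s is the sum of the principal 2×2 minors.
tr M = -3 + 4 + 1 = 2.
s = ((-3)·4 − 0²) + ((-3)·1 − 0²) + (4·1 − 0²) = -12 + (-3) + 4 = -11.
det M (expand along row 1) = (-3)·4 − 0·0 + 0·0 = -12.
Characteristic polynomial: λ³ − 2λ² − 11λ + 12 = 0.
Substitute λ = y + (tr M)/3 = y + 0.666667 to remove the quadratic term: y³ + p·y + q = 0 with p = s − (tr M)²/3 = -12.333333 and q = −2(tr M)³/27 + (tr M)·s/3 − det M = 4.074074.
Three real roots ⇒ use the trigonometric (Viète) form: r = 2√(−p/3) = 4.055175, φ = arccos(3q/(p·r)) = arccos(-0.244377) = 1.817673 rad.
y_k = r·cos(φ/3 − 2πk/3) for k = 0, 1, 2 gives y = 3.333333, 0.333333, -3.666667.
λ_k = y_k + 0.666667 gives λ = 4.0000, 1.0000, -3.0000 (check: the sum is 2.0000 = tr M).

Hence λ_max = 4.0000 and λ_min = -3.0000.


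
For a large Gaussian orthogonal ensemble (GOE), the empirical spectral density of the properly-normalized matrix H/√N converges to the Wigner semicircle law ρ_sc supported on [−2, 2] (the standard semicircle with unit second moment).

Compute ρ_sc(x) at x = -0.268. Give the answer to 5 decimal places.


ρ_sc(x) = (1/(2π)) √(4 − x²). With x = -0.268:
  4 − x² = 4 − (-0.268)² = 4 − 0.071824 = 3.928176.
  √(4 − x²) = 1.981963.
  1/(2π) = 0.159155.
  ρ_sc(-0.268) = 0.159155 · 1.981963 = 0.315439.

Rounded to 5 decimal places: ρ_sc(-0.268) ≈ 0.31544.


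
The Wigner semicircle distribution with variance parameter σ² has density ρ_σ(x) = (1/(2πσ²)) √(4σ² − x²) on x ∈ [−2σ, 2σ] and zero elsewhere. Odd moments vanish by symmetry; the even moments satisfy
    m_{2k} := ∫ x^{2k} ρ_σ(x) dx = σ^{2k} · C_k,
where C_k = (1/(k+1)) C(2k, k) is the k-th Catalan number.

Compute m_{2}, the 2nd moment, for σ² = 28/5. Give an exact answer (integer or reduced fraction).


By the scaled semicircle moment identity, m_{2k} = σ^{2k} · C_k with k = 1.
C_1 = (1/(k+1)) · C(2k, k) = (1/2) · C(2, 1) = (1/2) · 2 = 1.
σ^{2k} = (σ²)^k = (28/5)^1 = 28/5.

Therefore m_{2} = σ^{2} · C_1 = (28/5) · 1 = 28/5.


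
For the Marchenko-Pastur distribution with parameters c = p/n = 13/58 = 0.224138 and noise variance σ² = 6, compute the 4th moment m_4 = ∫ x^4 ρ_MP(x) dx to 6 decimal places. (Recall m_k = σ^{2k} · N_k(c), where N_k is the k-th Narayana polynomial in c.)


E[X⁴] = σ⁸ (1 + 6c + 6c² + c³) (fourth MP moment). With σ² = 6 (so σ⁸ = 1296) and c = 13/58 = 0.224138: E[X⁴] = 1296 · (1 + 6·0.224138 + 6·(0.224138)² + (0.224138)³) = 1296 · 2.657515.

So E[X^4] = 3444.138997.


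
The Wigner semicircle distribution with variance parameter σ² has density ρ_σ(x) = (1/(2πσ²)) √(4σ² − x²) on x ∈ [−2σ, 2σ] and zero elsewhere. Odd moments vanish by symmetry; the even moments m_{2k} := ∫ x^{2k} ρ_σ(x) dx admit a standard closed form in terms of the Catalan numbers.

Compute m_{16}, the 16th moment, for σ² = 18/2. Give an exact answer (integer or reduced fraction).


By the scaled semicircle moment identity, m_{2k} = σ^{2k} · C_k with k = 8.
C_8 = (1/(k+1)) · C(2k, k) = (1/9) · C(16, 8) = (1/9) · 12870 = 1430.
σ^{2k} = (σ²)^k = (18/2)^8 = 43046721.

Therefore m_{16} = σ^{16} · C_8 = 43046721 · 1430 = 61556811030.


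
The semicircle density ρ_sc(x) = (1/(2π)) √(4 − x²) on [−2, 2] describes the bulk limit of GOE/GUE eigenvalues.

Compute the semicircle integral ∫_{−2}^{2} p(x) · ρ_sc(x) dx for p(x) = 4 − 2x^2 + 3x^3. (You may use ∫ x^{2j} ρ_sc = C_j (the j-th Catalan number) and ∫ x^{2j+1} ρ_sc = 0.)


Write p(x) = Σ a_i x^i, split into monomials and integrate each against ρ_sc separately.
Using ∫ x^{2j} ρ_sc = C_j = (1/(j+1)) C(2j, j) (Catalan numbers) and ∫ x^{2j+1} ρ_sc = 0 (odd monomials vanish by symmetry):
  i = 0 (even): a_0 · C_{0} = 4 · 1 = 4
  i = 2 (even): a_2 · C_{1} = -2 · 1 = -2
  i = 3 (odd): ∫ x^3 ρ_sc = 0 (vanishes)

Summing the contributions: ∫_{−2}^{2} p(x) ρ_sc(x) dx = 4 + (-2) = 2.


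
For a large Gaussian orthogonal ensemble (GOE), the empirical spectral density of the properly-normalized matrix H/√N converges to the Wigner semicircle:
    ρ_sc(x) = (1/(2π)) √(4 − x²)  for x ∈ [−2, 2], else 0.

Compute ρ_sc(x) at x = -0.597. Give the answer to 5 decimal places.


ρ_sc(x) = (1/(2π)) √(4 − x²). With x = -0.597:
  4 − x² = 4 − (-0.597)² = 4 − 0.356409 = 3.643591.
  √(4 − x²) = 1.908819.
  1/(2π) = 0.159155.
  ρ_sc(-0.597) = 0.159155 · 1.908819 = 0.303798.

Rounded to 5 decimal places: ρ_sc(-0.597) ≈ 0.30380.


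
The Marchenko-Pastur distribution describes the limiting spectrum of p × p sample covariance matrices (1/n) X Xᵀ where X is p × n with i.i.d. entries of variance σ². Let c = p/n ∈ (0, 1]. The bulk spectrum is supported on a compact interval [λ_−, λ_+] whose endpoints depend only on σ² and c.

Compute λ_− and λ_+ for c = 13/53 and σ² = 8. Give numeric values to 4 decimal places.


c = 13/53 = 0.245283; √c = 0.495261.
λ_− = σ² (1 − √c)² = 8 · (1 − 0.495261)² = 8 · (0.504739)² = 2.038095.
λ_+ = σ² (1 + √c)² = 8 · (1 + 0.495261)² = 8 · (1.495261)² = 17.886433.

Rounded to 4 decimal places: λ_− ≈ 2.0381, λ_+ ≈ 17.8864.


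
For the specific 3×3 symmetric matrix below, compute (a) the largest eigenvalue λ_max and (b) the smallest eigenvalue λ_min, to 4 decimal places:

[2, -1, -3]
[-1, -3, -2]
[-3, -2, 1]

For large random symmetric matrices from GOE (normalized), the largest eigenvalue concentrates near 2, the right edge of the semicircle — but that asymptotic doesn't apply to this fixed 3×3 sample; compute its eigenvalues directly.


Since M is real symmetric, all three eigenvalues are real; they are the roots of det(λI − M) = λ³ − (tr M) λ² + s λ − det M, where s is the sum of the principal 2×2 minors.
tr M = 2 + (-3) + 1 = 0.
s = (2·(-3) − (-1)²) + (2·1 − (-3)²) + ((-3)·1 − (-2)²) = -7 + (-7) + (-7) = -21.
det M (expand along row 1) = 2·(-7) − (-1)·(-7) + (-3)·(-7) = 0.
Characteristic polynomial: λ³ − 21λ = 0.
Substitute λ = y + (tr M)/3 = y + 0.000000 to remove the quadratic term: y³ + p·y + q = 0 with p = s − (tr M)²/3 = -21.000000 and q = −2(tr M)³/27 + (tr M)·s/3 − det M = 0.000000.
Three real roots ⇒ use the trigonometric (Viète) form: r = 2√(−p/3) = 5.291503, φ = arccos(3q/(p·r)) = arccos(0.000000) = 1.570796 rad.
y_k = r·cos(φ/3 − 2πk/3) for k = 0, 1, 2 gives y = 4.582576, 0.000000, -4.582576.
λ_k = y_k + 0.000000 gives λ = 4.5826, 0.0000, -4.5826 (check: the sum is 0.0000 = tr M).

Hence λ_max = 4.5826 and λ_min = -4.5826.


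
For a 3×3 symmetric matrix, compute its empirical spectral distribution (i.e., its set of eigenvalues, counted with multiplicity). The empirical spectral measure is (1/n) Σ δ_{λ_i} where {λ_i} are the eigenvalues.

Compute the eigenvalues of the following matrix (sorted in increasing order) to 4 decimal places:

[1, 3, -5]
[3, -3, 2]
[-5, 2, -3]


Since M is real symmetric, all three eigenvalues are real; they are the roots of det(λI − M) = λ³ − (tr M) λ² + s λ − det M, where s is the sum of the principal 2×2 minors.
tr M = 1 + (-3) + (-3) = -5.
s = (1·(-3) − 3²) + (1·(-3) − (-5)²) + ((-3)·(-3) − 2²) = -12 + (-28) + 5 = -35.
det M (expand along row 1) = 1·5 − 3·1 + (-5)·(-9) = 47.
Characteristic polynomial: λ³ + 5λ² − 35λ − 47 = 0.
Substitute λ = y + (tr M)/3 = y − 1.666667 to remove the quadratic term: y³ + p·y + q = 0 with p = s − (tr M)²/3 = -43.333333 and q = −2(tr M)³/27 + (tr M)·s/3 − det M = 20.592593.
Three real roots ⇒ use the trigonometric (Viète) form: r = 2√(−p/3) = 7.601170, φ = arccos(3q/(p·r)) = arccos(-0.187555) = 1.759469 rad.
y_k = r·cos(φ/3 − 2πk/3) for k = 0, 1, 2 gives y = 6.330927, 0.477730, -6.808657.
λ_k = y_k − 1.666667 gives λ = 4.6643, -1.1889, -8.4753 (check: the sum is -5.0000 = tr M).

Eigenvalues sorted in increasing order: [-8.4753, -1.1889, 4.6643].


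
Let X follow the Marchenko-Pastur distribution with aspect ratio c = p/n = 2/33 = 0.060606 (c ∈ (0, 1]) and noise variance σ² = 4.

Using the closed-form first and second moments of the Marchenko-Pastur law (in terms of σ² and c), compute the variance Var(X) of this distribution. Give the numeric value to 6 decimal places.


Recall the MP moments m_1 = E[X] = σ² and m_2 = E[X²] = σ⁴ (1 + c).
m_1 = E[X] = σ² = 4, so m_1² = 16.
m_2 = E[X²] = σ⁴ (1 + c) = 16 · (1 + 0.060606) = 16 · 1.060606 = 16.969697.
(Note m_2 − m_1² simplifies to c · σ⁴ = 0.060606 · 16.)

Var(X) = m_2 − m_1² = 16.969697 − 16 = 0.969697.


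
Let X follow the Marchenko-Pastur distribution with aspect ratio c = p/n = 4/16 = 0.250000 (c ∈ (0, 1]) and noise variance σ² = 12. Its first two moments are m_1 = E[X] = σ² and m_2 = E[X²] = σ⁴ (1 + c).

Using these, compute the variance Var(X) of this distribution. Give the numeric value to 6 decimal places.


m_1 = E[X] = σ² = 12, so m_1² = 144.
m_2 = E[X²] = σ⁴ (1 + c) = 144 · (1 + 0.250000) = 144 · 1.250000 = 180.000000.
(Note m_2 − m_1² simplifies to c · σ⁴ = 0.250000 · 144.)

Var(X) = m_2 − m_1² = 180.000000 − 144 = 36.000000.


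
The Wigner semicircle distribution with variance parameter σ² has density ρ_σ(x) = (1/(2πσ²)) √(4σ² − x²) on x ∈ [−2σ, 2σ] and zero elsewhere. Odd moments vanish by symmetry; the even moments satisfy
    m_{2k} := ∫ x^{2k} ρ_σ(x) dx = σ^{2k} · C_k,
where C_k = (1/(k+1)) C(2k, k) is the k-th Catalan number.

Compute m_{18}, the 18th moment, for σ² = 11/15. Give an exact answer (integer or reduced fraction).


By the scaled semicircle moment identity, m_{2k} = σ^{2k} · C_k with k = 9.
C_9 = (1/(k+1)) · C(2k, k) = (1/10) · C(18, 9) = (1/10) · 48620 = 4862.
σ^{2k} = (σ²)^k = (11/15)^9 = 2357947691/38443359375.

Therefore m_{18} = σ^{18} · C_9 = (2357947691/38443359375) · 4862 = 11464341673642/38443359375.


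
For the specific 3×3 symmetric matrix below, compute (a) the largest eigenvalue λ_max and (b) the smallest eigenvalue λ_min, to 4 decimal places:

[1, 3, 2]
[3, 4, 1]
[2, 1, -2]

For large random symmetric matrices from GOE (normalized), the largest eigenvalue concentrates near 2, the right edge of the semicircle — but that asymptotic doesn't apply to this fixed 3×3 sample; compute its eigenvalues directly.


Since M is real symmetric, all three eigenvalues are real; they are the roots of det(λI − M) = λ³ − (tr M) λ² + s λ − det M, where s is the sum of the principal 2×2 minors.
tr M = 1 + 4 + (-2) = 3.
s = (1·4 − 3²) + (1·(-2) − 2²) + (4·(-2) − 1²) = -5 + (-6) + (-9) = -20.
det M (expand along row 1) = 1·(-9) − 3·(-8) + 2·(-5) = 5.
Characteristic polynomial: λ³ − 3λ² − 20λ − 5 = 0.
Substitute λ = y + (tr M)/3 = y + 1.000000 to remove the quadratic term: y³ + p·y + q = 0 with p = s − (tr M)²/3 = -23.000000 and q = −2(tr M)³/27 + (tr M)·s/3 − det M = -27.000000.
Three real roots ⇒ use the trigonometric (Viète) form: r = 2√(−p/3) = 5.537749, φ = arccos(3q/(p·r)) = arccos(0.635951) = 0.881556 rad.
y_k = r·cos(φ/3 − 2πk/3) for k = 0, 1, 2 gives y = 5.300375, -1.261118, -4.039258.
λ_k = y_k + 1.000000 gives λ = 6.3004, -0.2611, -3.0393 (check: the sum is 3.0000 = tr M).

Hence λ_max = 6.3004 and λ_min = -3.0393.


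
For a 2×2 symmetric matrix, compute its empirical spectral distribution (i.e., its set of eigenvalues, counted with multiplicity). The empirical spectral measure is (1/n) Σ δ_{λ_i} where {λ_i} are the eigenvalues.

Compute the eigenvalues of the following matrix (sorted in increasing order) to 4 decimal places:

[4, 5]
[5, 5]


Since M is real symmetric, both eigenvalues are real; they are the roots of det(λI − M) = λ² − (tr M) λ + det M.
tr M = 4 + 5 = 9.
det M = 4·5 − 5² = 20 − 25 = -5.
Characteristic polynomial: λ² − 9λ − 5 = 0.
Discriminant Δ = (tr M)² − 4·det M = 81 − (-20) = 101; √Δ = 10.049876.
λ = (tr M ± √Δ)/2 = (9 ± 10.049876)/2, giving (tr M − √Δ)/2 = -0.5249 and (tr M + √Δ)/2 = 9.5249.

Eigenvalues sorted in increasing order: [-0.5249, 9.5249].


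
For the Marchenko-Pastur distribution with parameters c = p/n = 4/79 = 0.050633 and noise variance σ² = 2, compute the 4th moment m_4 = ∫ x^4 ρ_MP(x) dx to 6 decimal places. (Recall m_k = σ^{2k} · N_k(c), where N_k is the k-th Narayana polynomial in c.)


E[X⁴] = σ⁸ (1 + 6c + 6c² + c³) (fourth MP moment). With σ² = 2 (so σ⁸ = 16) and c = 4/79 = 0.050633: E[X⁴] = 16 · (1 + 6·0.050633 + 6·(0.050633)² + (0.050633)³) = 16 · 1.319309.

So E[X^4] = 21.108951.


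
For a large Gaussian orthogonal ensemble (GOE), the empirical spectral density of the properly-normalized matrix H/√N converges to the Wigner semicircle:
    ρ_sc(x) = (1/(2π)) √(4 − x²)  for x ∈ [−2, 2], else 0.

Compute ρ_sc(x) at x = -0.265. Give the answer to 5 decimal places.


ρ_sc(x) = (1/(2π)) √(4 − x²). With x = -0.265:
  4 − x² = 4 − (-0.265)² = 4 − 0.070225 = 3.929775.
  √(4 − x²) = 1.982366.
  1/(2π) = 0.159155.
  ρ_sc(-0.265) = 0.159155 · 1.982366 = 0.315503.

Rounded to 5 decimal places: ρ_sc(-0.265) ≈ 0.31550.


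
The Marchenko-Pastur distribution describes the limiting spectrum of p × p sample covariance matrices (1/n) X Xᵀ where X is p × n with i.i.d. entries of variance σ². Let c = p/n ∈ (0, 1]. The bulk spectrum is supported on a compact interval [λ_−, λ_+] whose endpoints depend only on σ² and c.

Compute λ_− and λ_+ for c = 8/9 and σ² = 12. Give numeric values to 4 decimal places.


c = 8/9 = 0.888889; √c = 0.942809.
λ_− = σ² (1 − √c)² = 12 · (1 − 0.942809)² = 12 · (0.057191)² = 0.039250.
λ_+ = σ² (1 + √c)² = 12 · (1 + 0.942809)² = 12 · (1.942809)² = 45.294084.

Rounded to 4 decimal places: λ_− ≈ 0.0392, λ_+ ≈ 45.2941.


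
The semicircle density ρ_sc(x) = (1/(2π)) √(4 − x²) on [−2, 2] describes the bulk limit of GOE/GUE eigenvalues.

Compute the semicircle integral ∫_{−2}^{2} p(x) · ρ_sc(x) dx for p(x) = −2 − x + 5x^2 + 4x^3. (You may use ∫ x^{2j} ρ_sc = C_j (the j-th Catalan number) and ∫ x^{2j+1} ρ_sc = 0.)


Write p(x) = Σ a_i x^i, split into monomials and integrate each against ρ_sc separately.
Using ∫ x^{2j} ρ_sc = C_j = (1/(j+1)) C(2j, j) (Catalan numbers) and ∫ x^{2j+1} ρ_sc = 0 (odd monomials vanish by symmetry):
  i = 0 (even): a_0 · C_{0} = -2 · 1 = -2
  i = 1 (odd): ∫ x^1 ρ_sc = 0 (vanishes)
  i = 2 (even): a_2 · C_{1} = 5 · 1 = 5
  i = 3 (odd): ∫ x^3 ρ_sc = 0 (vanishes)

Summing the contributions: ∫_{−2}^{2} p(x) ρ_sc(x) dx = (-2) + 5 = 3.


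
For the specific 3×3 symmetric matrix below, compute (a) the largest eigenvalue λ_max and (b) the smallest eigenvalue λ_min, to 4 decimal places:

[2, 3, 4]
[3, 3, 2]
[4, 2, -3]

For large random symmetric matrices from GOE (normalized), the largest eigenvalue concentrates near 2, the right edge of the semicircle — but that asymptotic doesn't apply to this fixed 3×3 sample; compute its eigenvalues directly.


Since M is real symmetric, all three eigenvalues are real; they are the roots of det(λI − M) = λ³ − (tr M) λ² + s λ − det M, where s is the sum of the principal 2×2 minors.
tr M = 2 + 3 + (-3) = 2.
s = (2·3 − 3²) + (2·(-3) − 4²) + (3·(-3) − 2²) = -3 + (-22) + (-13) = -38.
det M (expand along row 1) = 2·(-13) − 3·(-17) + 4·(-6) = 1.
Characteristic polynomial: λ³ − 2λ² − 38λ − 1 = 0.
Substitute λ = y + (tr M)/3 = y + 0.666667 to remove the quadratic term: y³ + p·y + q = 0 with p = s − (tr M)²/3 = -39.333333 and q = −2(tr M)³/27 + (tr M)·s/3 − det M = -26.925926.
Three real roots ⇒ use the trigonometric (Viète) form: r = 2√(−p/3) = 7.241854, φ = arccos(3q/(p·r)) = arccos(0.283584) = 1.283267 rad.
y_k = r·cos(φ/3 − 2πk/3) for k = 0, 1, 2 gives y = 6.589356, -0.693019, -5.896336.
λ_k = y_k + 0.666667 gives λ = 7.2560, -0.0264, -5.2297 (check: the sum is 2.0000 = tr M).

Hence λ_max = 7.2560 and λ_min = -5.2297.


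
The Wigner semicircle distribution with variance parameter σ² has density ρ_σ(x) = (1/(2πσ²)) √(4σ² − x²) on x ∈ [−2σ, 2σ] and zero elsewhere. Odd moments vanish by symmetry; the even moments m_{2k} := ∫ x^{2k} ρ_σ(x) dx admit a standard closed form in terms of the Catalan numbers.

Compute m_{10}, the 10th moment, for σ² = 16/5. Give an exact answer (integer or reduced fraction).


By the scaled semicircle moment identity, m_{2k} = σ^{2k} · C_k with k = 5.
C_5 = (1/(k+1)) · C(2k, k) = (1/6) · C(10, 5) = (1/6) · 252 = 42.
σ^{2k} = (σ²)^k = (16/5)^5 = 1048576/3125.

Therefore m_{10} = σ^{10} · C_5 = (1048576/3125) · 42 = 44040192/3125.


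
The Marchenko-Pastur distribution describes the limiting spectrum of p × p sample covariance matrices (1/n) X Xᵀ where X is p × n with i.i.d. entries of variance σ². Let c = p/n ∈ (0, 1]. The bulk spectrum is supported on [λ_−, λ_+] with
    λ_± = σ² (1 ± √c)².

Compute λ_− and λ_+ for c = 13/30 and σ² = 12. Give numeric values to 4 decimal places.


c = 13/30 = 0.433333; √c = 0.658281.
λ_− = σ² (1 − √c)² = 12 · (1 − 0.658281)² = 12 · (0.341719)² = 1.401266.
λ_+ = σ² (1 + √c)² = 12 · (1 + 0.658281)² = 12 · (1.658281)² = 32.998734.

Rounded to 4 decimal places: λ_− ≈ 1.4013, λ_+ ≈ 32.9987.


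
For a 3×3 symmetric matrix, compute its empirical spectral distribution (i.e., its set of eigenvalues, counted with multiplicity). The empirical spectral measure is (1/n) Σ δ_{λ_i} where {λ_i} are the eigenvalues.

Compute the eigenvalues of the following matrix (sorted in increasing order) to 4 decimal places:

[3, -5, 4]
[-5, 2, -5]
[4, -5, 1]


Since M is real symmetric, all three eigenvalues are real; they are the roots of det(λI − M) = λ³ − (tr M) λ² + s λ − det M, where s is the sum of the principal 2×2 minors.
tr M = 3 + 2 + 1 = 6.
s = (3·2 − (-5)²) + (3·1 − 4²) + (2·1 − (-5)²) = -19 + (-13) + (-23) = -55.
det M (expand along row 1) = 3·(-23) − (-5)·15 + 4·17 = 74.
Characteristic polynomial: λ³ − 6λ² − 55λ − 74 = 0.
Substitute λ = y + (tr M)/3 = y + 2.000000 to remove the quadratic term: y³ + p·y + q = 0 with p = s − (tr M)²/3 = -67.000000 and q = −2(tr M)³/27 + (tr M)·s/3 − det M = -200.000000.
Three real roots ⇒ use the trigonometric (Viète) form: r = 2√(−p/3) = 9.451631, φ = arccos(3q/(p·r)) = arccos(0.947479) = 0.325537 rad.
y_k = r·cos(φ/3 − 2πk/3) for k = 0, 1, 2 gives y = 9.396040, -3.811551, -5.584489.
λ_k = y_k + 2.000000 gives λ = 11.3960, -1.8116, -3.5845 (check: the sum is 6.0000 = tr M).

Eigenvalues sorted in increasing order: [-3.5845, -1.8116, 11.3960].


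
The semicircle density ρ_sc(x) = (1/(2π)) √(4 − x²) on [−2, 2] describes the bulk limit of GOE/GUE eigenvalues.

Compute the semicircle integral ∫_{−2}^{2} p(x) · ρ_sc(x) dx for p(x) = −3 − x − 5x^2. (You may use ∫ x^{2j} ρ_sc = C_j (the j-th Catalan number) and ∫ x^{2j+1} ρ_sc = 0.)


Write p(x) = Σ a_i x^i, split into monomials and integrate each against ρ_sc separately.
Using ∫ x^{2j} ρ_sc = C_j = (1/(j+1)) C(2j, j) (Catalan numbers) and ∫ x^{2j+1} ρ_sc = 0 (odd monomials vanish by symmetry):
  i = 0 (even): a_0 · C_{0} = -3 · 1 = -3
  i = 1 (odd): ∫ x^1 ρ_sc = 0 (vanishes)
  i = 2 (even): a_2 · C_{1} = -5 · 1 = -5

Summing the contributions: ∫_{−2}^{2} p(x) ρ_sc(x) dx = (-3) + (-5) = -8.


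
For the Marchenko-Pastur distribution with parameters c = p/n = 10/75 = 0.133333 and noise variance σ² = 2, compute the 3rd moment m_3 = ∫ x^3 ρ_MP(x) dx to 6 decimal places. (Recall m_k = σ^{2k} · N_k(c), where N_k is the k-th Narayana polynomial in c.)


E[X³] = σ⁶ (1 + 3c + c²) (third MP moment). With σ² = 2 (so σ⁶ = 8) and c = 10/75 = 0.133333: E[X³] = 8 · (1 + 3·0.133333 + (0.133333)²) = 8 · 1.417778.

So E[X^3] = 11.342222.


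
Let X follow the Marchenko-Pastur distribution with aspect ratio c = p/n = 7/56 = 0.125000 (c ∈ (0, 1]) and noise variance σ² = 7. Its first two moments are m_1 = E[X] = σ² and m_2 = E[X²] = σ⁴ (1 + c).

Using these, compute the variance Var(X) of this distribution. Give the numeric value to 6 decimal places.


m_1 = E[X] = σ² = 7, so m_1² = 49.
m_2 = E[X²] = σ⁴ (1 + c) = 49 · (1 + 0.125000) = 49 · 1.125000 = 55.125000.
(Note m_2 − m_1² simplifies to c · σ⁴ = 0.125000 · 49.)

Var(X) = m_2 − m_1² = 55.125000 − 49 = 6.125000.


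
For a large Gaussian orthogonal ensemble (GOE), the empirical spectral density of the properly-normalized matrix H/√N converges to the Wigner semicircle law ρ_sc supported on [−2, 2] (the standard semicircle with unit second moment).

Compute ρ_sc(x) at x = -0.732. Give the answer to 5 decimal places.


ρ_sc(x) = (1/(2π)) √(4 − x²). With x = -0.732:
  4 − x² = 4 − (-0.732)² = 4 − 0.535824 = 3.464176.
  √(4 − x²) = 1.861230.
  1/(2π) = 0.159155.
  ρ_sc(-0.732) = 0.159155 · 1.861230 = 0.296224.

Rounded to 5 decimal places: ρ_sc(-0.732) ≈ 0.29622.


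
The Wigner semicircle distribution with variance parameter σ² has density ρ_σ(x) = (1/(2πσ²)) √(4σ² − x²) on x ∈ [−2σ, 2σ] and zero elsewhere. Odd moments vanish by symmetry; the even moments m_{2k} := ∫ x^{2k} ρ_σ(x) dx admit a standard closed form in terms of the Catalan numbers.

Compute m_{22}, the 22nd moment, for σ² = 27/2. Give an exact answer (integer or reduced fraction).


By the scaled semicircle moment identity, m_{2k} = σ^{2k} · C_k with k = 11.
C_11 = (1/(k+1)) · C(2k, k) = (1/12) · C(22, 11) = (1/12) · 705432 = 58786.
σ^{2k} = (σ²)^k = (27/2)^11 = 5559060566555523/2048.

Therefore m_{22} = σ^{22} · C_11 = (5559060566555523/2048) · 58786 = 163397467232766487539/1024.


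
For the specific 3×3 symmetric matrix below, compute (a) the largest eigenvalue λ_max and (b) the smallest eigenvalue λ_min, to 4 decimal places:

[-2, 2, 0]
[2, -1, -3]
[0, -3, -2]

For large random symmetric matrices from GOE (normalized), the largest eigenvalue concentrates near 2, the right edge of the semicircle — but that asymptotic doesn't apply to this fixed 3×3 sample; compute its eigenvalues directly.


Since M is real symmetric, all three eigenvalues are real; they are the roots of det(λI − M) = λ³ − (tr M) λ² + s λ − det M, where s is the sum of the principal 2×2 minors.
tr M = -2 + (-1) + (-2) = -5.
s = ((-2)·(-1) − 2²) + ((-2)·(-2) − 0²) + ((-1)·(-2) − (-3)²) = -2 + 4 + (-7) = -5.
det M (expand along row 1) = (-2)·(-7) − 2·(-4) + 0·(-6) = 22.
Characteristic polynomial: λ³ + 5λ² − 5λ − 22 = 0.
Substitute λ = y + (tr M)/3 = y − 1.666667 to remove the quadratic term: y³ + p·y + q = 0 with p = s − (tr M)²/3 = -13.333333 and q = −2(tr M)³/27 + (tr M)·s/3 − det M = -4.407407.
Three real roots ⇒ use the trigonometric (Viète) form: r = 2√(−p/3) = 4.216370, φ = arccos(3q/(p·r)) = arccos(0.235194) = 1.333378 rad.
y_k = r·cos(φ/3 − 2πk/3) for k = 0, 1, 2 gives y = 3.806722, -0.333333, -3.473388.
λ_k = y_k − 1.666667 gives λ = 2.1401, -2.0000, -5.1401 (check: the sum is -5.0000 = tr M).

Hence λ_max = 2.1401 and λ_min = -5.1401.
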